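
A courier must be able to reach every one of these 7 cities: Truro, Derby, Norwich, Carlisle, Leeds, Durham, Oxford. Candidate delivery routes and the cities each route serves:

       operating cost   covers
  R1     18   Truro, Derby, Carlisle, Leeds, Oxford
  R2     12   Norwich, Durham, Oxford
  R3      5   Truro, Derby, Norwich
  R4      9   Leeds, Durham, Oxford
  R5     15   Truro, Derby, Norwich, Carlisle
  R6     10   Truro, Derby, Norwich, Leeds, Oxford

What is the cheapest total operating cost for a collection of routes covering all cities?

R4, R5 cover every city at operating cost 9 + 15 = 24.
Any cover uses at least 2 routes; among all covering selections none totals below 24.

24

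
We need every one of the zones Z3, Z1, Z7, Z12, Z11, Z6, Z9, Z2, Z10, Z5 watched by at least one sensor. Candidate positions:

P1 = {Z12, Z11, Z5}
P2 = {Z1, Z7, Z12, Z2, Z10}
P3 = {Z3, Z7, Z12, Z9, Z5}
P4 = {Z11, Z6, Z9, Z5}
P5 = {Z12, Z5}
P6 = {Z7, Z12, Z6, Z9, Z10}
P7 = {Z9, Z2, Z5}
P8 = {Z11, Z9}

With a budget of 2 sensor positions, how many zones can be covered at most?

9

Choosing P2, P4 covers {Z1, Z7, Z12, Z11, Z6, Z9, Z2, Z10, Z5} — 9 zones.
No choice of 2 sensor positions does better; here Z3 is left uncovered.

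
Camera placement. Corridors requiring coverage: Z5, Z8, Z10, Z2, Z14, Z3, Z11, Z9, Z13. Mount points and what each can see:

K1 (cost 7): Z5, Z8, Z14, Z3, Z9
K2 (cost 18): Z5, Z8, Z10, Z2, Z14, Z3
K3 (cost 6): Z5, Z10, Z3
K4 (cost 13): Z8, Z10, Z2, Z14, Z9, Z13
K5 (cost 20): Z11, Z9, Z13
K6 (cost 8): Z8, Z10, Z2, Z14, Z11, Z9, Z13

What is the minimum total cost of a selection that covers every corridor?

14

K3, K6 cover every corridor at cost 6 + 8 = 14.
Any cover uses at least 2 camera mounts; among all covering selections none totals below 14.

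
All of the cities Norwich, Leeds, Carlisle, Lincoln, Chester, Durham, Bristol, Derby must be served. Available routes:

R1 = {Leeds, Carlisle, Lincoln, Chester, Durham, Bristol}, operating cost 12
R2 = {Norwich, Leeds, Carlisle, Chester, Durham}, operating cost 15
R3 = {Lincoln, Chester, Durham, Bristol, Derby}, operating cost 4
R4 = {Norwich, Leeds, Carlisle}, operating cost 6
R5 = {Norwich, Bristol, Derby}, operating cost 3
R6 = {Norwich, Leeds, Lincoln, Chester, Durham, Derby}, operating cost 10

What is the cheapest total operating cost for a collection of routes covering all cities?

10

R3, R4 cover every city at operating cost 4 + 6 = 10.
Any cover uses at least 2 routes; among all covering selections none totals below 10.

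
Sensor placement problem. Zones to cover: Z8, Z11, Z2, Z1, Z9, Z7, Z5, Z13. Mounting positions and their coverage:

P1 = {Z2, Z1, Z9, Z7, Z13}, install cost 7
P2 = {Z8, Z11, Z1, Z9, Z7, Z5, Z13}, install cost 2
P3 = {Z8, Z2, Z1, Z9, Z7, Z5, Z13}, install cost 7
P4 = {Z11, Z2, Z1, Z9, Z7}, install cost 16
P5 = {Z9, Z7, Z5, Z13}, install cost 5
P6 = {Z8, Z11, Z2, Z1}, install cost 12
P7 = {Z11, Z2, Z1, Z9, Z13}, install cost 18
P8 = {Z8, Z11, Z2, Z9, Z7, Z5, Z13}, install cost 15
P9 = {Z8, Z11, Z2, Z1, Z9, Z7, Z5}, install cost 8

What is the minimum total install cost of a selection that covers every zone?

P1, P2 cover every zone at install cost 7 + 2 = 9.
Any cover uses at least 2 sensor positions; among all covering selections none totals below 9.

9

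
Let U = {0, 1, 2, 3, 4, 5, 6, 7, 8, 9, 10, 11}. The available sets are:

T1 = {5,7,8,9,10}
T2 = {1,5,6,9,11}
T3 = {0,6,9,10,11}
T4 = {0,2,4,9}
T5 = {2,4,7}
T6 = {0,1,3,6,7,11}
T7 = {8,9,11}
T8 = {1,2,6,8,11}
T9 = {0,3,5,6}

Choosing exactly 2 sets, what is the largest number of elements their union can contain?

10

Choosing T1, T6 covers {0, 1, 3, 5, 6, 7, 8, 9, 10, 11} — 10 elements.
No choice of 2 sets does better; here 2, 4 are left uncovered.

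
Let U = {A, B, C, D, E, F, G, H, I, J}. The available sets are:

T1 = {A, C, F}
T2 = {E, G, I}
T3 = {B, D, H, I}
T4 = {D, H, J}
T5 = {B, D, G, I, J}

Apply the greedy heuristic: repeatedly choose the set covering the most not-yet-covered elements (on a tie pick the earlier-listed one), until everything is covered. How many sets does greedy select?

4

Pick 1: T5 covers 5 new elements (B, D, G, I, J).
Pick 2: T1 covers 3 new elements (A, C, F).
Pick 3: T2 covers 1 new elements (E).
Pick 4: T3 covers 1 new elements (H).
Greedy uses 4 sets.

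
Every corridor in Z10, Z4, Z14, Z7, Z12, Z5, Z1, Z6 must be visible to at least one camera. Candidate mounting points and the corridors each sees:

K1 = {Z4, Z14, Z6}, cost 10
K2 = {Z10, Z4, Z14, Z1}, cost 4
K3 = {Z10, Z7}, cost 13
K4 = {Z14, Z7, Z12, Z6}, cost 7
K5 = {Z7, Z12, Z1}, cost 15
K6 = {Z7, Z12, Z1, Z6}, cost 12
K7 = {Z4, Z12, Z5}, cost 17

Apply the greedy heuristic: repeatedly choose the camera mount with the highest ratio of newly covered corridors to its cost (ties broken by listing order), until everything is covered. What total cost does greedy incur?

28

Pick 1: K2 adds 4 new (Z10, Z4, Z14, Z1) at cost 4 (ratio 4/4).
Pick 2: K4 adds 3 new (Z7, Z12, Z6) at cost 7 (ratio 3/7).
Pick 3: K7 adds 1 new (Z5) at cost 17 (ratio 1/17).
Greedy total cost: 4 + 7 + 17 = 28.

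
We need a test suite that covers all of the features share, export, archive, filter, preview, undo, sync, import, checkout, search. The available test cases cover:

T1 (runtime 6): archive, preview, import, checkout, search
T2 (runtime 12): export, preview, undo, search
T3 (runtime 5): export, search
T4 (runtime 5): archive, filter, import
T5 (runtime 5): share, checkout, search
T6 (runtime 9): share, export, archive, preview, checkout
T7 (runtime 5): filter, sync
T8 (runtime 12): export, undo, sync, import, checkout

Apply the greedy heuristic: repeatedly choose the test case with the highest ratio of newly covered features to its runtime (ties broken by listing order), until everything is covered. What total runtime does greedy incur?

32

Pick 1: T1 adds 5 new (archive, preview, import, checkout, search) at runtime 6 (ratio 5/6).
Pick 2: T7 adds 2 new (filter, sync) at runtime 5 (ratio 2/5).
Pick 3: T6 adds 2 new (share, export) at runtime 9 (ratio 2/9).
Pick 4: T2 adds 1 new (undo) at runtime 12 (ratio 1/12).
Greedy total runtime: 6 + 5 + 9 + 12 = 32. (The true optimum is 27, so greedy overshoots here.)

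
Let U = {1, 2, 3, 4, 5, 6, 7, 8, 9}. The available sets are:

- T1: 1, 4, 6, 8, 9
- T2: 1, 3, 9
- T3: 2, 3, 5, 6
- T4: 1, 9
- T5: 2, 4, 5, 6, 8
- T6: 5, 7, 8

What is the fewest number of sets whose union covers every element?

T1, T3, T6 together cover {1, 2, 3, 4, 5, 6, 7, 8, 9} — every element.
No 2 of the 6 sets cover everything (all 15 pairs fall short), so 3 is minimum.

3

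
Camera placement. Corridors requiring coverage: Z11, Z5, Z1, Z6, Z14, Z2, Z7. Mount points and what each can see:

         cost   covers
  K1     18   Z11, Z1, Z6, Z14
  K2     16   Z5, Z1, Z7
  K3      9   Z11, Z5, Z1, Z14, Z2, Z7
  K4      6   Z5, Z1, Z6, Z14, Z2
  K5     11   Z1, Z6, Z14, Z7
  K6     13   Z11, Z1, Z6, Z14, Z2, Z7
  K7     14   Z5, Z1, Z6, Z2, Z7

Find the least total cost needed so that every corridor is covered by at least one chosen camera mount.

K3, K4 cover every corridor at cost 9 + 6 = 15.
Any cover uses at least 2 camera mounts; among all covering selections none totals below 15.

15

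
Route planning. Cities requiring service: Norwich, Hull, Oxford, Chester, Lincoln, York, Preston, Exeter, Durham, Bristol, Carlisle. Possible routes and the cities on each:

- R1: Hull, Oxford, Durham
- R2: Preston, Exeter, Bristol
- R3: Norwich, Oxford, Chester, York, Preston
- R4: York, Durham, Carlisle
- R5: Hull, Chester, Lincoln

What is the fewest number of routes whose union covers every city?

4

R2, R3, R4, R5 together cover {Norwich, Hull, Oxford, Chester, Lincoln, York, Preston, Exeter, Durham, Bristol, Carlisle} — every city.
No 3 of the 5 routes cover everything (all 10 triples fall short), so 4 is minimum.
Greedy (largest uncovered first) would take R3, R1, R2, R4, R5 — 5 routes — but 4 suffice.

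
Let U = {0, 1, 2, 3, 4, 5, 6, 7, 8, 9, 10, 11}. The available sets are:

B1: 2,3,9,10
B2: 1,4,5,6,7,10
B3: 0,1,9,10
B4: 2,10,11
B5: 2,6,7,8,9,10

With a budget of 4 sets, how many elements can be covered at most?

Choosing B1, B2, B3, B4 covers {0, 1, 2, 3, 4, 5, 6, 7, 9, 10, 11} — 11 elements.
No choice of 4 sets does better; here 8 is left uncovered.

11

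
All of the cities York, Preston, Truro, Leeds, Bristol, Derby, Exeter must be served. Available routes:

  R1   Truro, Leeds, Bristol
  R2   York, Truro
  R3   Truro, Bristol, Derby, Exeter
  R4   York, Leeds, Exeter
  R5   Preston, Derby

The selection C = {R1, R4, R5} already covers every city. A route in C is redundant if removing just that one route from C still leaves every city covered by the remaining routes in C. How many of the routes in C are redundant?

0

Drop R1: Truro, Bristol uncovered — not redundant.
Drop R4: York, Exeter uncovered — not redundant.
Drop R5: Preston, Derby uncovered — not redundant.
None of the routes in C is redundant.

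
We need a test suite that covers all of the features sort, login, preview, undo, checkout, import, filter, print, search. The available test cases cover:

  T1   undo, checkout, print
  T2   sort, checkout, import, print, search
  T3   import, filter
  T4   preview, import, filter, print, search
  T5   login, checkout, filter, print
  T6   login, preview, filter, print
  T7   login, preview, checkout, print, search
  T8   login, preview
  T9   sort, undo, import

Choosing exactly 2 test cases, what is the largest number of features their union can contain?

8

Choosing T2, T6 covers {sort, login, preview, checkout, import, filter, print, search} — 8 features.
No choice of 2 test cases does better; here undo is left uncovered.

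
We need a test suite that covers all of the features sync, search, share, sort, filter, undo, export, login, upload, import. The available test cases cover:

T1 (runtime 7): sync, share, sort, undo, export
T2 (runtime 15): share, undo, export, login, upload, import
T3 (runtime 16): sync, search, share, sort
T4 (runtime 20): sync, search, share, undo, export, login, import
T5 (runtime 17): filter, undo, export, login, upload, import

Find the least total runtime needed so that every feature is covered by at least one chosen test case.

33

T3, T5 cover every feature at runtime 16 + 17 = 33.
Any cover uses at least 2 test cases; among all covering selections none totals below 33.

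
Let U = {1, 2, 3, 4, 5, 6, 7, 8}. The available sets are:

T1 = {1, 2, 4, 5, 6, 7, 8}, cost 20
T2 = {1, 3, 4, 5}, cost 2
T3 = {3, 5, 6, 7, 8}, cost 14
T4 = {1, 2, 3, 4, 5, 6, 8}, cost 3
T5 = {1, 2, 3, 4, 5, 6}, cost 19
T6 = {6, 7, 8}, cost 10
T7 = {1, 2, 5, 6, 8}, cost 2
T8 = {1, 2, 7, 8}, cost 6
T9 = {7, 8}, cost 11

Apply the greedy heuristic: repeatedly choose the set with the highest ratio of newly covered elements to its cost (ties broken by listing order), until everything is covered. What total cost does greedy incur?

10

Pick 1: T7 adds 5 new (1, 2, 5, 6, 8) at cost 2 (ratio 5/2).
Pick 2: T2 adds 2 new (3, 4) at cost 2 (ratio 2/2).
Pick 3: T8 adds 1 new (7) at cost 6 (ratio 1/6).
Greedy total cost: 2 + 2 + 6 = 10. (The true optimum is 9, so greedy overshoots here.)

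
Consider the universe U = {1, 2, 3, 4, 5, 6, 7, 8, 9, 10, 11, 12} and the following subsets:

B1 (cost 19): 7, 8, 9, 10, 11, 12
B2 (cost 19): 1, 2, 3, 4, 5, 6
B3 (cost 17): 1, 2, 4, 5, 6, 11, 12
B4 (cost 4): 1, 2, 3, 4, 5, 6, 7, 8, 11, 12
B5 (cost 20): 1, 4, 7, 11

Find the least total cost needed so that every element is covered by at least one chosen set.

23

B1, B4 cover every element at cost 19 + 4 = 23.
Any cover uses at least 2 sets; among all covering selections none totals below 23.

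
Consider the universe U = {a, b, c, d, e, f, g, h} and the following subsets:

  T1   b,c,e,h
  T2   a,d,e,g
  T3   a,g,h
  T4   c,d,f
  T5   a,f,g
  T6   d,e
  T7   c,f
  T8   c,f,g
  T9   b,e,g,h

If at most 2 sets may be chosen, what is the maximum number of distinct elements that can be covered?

7

Choosing T1, T2 covers {a, b, c, d, e, g, h} — 7 elements.
No choice of 2 sets does better; here f is left uncovered.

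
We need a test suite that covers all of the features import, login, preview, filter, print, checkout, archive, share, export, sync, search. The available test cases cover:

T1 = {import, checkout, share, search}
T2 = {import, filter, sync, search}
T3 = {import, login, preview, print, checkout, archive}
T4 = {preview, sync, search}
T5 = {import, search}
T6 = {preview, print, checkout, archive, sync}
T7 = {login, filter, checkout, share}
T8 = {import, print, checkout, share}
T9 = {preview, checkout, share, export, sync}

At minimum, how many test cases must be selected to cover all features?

T2, T3, T9 together cover {import, login, preview, filter, print, checkout, archive, share, export, sync, search} — every feature.
No 2 of the 9 test cases cover everything (all 36 pairs fall short), so 3 is minimum.

3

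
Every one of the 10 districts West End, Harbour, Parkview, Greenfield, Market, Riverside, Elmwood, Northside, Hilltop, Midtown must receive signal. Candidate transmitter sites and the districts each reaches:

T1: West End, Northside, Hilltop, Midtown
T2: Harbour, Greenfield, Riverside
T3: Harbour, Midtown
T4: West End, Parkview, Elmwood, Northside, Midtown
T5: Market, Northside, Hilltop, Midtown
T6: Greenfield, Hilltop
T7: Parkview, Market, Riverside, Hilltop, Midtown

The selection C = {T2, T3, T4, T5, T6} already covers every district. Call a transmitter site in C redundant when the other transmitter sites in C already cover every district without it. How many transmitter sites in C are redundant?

Drop T2: Riverside uncovered — not redundant.
Drop T3: the rest still cover every district — redundant.
Drop T4: West End, Parkview, Elmwood uncovered — not redundant.
Drop T5: Market uncovered — not redundant.
Drop T6: the rest still cover every district — redundant.
2 redundant: T3, T6.

2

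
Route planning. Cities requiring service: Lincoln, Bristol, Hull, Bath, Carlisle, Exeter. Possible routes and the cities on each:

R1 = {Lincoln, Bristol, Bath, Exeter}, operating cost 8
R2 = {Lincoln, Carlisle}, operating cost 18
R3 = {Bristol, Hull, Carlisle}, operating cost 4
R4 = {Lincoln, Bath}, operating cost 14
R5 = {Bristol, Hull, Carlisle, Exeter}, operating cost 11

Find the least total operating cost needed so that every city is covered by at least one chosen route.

R1, R3 cover every city at operating cost 8 + 4 = 12.
Any cover uses at least 2 routes; among all covering selections none totals below 12.

12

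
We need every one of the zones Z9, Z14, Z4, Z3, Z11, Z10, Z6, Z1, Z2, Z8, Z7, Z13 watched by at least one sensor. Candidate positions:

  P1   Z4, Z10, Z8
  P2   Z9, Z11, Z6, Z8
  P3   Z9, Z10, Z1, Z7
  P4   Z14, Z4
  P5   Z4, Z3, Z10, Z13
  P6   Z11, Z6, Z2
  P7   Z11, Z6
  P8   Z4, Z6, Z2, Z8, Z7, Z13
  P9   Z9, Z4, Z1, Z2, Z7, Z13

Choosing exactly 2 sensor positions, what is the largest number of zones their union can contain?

Choosing P2, P9 covers {Z9, Z4, Z11, Z6, Z1, Z2, Z8, Z7, Z13} — 9 zones.
No choice of 2 sensor positions does better; here Z14, Z3, Z10 are left uncovered.

9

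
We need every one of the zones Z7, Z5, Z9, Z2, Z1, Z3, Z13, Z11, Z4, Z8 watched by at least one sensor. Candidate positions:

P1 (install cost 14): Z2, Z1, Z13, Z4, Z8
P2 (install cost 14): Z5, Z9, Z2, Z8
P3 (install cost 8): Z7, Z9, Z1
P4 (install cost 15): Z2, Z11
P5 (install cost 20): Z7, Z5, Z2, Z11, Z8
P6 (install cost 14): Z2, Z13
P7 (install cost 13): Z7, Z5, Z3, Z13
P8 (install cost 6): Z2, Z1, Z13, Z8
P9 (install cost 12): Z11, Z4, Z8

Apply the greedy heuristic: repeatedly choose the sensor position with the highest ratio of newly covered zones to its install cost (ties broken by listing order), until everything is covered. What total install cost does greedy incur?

39

Pick 1: P8 adds 4 new (Z2, Z1, Z13, Z8) at install cost 6 (ratio 4/6).
Pick 2: P3 adds 2 new (Z7, Z9) at install cost 8 (ratio 2/8).
Pick 3: P9 adds 2 new (Z11, Z4) at install cost 12 (ratio 2/12).
Pick 4: P7 adds 2 new (Z5, Z3) at install cost 13 (ratio 2/13).
Greedy total install cost: 6 + 8 + 12 + 13 = 39.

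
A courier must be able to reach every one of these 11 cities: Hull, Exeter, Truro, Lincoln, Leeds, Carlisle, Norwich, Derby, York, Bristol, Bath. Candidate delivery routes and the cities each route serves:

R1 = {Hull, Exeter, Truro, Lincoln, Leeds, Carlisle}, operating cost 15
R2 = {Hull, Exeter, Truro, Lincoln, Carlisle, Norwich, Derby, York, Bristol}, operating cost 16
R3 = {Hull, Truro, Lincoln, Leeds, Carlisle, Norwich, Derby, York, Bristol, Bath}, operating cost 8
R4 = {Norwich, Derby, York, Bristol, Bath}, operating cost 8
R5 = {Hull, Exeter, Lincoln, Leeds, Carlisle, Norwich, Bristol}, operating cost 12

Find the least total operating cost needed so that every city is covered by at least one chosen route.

R3, R5 cover every city at operating cost 8 + 12 = 20.
Any cover uses at least 2 routes; among all covering selections none totals below 20.

20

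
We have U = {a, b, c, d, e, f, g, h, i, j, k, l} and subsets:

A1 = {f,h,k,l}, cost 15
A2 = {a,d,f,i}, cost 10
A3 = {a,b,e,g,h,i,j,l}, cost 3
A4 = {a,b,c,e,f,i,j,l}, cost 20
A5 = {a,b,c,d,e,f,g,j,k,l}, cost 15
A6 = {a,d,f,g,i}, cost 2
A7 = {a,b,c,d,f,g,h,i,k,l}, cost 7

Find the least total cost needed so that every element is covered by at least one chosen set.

10

A3, A7 cover every element at cost 3 + 7 = 10.
Any cover uses at least 2 sets; among all covering selections none totals below 10.
Greedy by coverage-per-cost would pick A3, A6, A7 for 12 — worse than the optimum 10.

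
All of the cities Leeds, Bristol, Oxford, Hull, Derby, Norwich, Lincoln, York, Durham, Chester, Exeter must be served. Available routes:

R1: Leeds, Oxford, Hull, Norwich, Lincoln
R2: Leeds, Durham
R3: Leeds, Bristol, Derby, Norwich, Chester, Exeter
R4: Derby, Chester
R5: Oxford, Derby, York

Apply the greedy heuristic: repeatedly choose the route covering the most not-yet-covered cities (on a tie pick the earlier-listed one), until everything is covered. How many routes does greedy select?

4

Pick 1: R3 covers 6 new cities (Leeds, Bristol, Derby, Norwich, Chester, Exeter).
Pick 2: R1 covers 3 new cities (Oxford, Hull, Lincoln).
Pick 3: R2 covers 1 new cities (Durham).
Pick 4: R5 covers 1 new cities (York).
Greedy uses 4 routes.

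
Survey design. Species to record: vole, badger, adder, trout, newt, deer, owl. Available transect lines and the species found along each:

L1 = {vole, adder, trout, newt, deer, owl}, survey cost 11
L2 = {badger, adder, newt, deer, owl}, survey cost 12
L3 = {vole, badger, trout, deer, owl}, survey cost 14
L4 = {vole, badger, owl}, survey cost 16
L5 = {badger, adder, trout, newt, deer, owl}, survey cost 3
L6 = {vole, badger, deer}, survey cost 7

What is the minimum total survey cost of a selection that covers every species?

L5, L6 cover every species at survey cost 3 + 7 = 10.
Any cover uses at least 2 transects; among all covering selections none totals below 10.

10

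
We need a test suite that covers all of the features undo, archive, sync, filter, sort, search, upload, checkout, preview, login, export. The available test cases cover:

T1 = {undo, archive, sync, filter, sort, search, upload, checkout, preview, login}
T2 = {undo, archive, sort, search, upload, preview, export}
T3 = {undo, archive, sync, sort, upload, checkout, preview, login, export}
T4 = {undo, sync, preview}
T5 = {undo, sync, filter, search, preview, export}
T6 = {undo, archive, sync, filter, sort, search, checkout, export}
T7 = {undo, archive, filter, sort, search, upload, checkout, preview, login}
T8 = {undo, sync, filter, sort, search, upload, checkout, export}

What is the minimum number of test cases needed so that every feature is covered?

2

T1, T2 together cover {undo, archive, sync, filter, sort, search, upload, checkout, preview, login, export} — every feature.
No single test case contains all 11 features, so 2 is optimal.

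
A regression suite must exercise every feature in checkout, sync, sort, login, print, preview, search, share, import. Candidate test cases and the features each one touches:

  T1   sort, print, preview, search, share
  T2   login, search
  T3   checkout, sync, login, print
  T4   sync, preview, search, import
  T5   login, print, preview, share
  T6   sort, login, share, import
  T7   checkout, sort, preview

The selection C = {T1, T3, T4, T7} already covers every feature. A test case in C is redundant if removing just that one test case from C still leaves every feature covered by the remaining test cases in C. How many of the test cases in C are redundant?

1

Drop T1: share uncovered — not redundant.
Drop T3: login uncovered — not redundant.
Drop T4: import uncovered — not redundant.
Drop T7: the rest still cover every feature — redundant.
1 redundant: T7.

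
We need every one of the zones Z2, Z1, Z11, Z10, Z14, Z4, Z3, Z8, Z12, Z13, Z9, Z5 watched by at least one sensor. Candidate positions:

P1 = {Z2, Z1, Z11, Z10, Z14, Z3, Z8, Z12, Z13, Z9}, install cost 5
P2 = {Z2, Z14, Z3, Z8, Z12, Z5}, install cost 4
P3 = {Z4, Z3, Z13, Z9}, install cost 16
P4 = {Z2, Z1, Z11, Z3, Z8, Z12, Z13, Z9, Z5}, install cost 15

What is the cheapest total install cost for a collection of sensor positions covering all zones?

P1, P2, P3 cover every zone at install cost 5 + 4 + 16 = 25.
Any cover uses at least 3 sensor positions; among all covering selections none totals below 25.

25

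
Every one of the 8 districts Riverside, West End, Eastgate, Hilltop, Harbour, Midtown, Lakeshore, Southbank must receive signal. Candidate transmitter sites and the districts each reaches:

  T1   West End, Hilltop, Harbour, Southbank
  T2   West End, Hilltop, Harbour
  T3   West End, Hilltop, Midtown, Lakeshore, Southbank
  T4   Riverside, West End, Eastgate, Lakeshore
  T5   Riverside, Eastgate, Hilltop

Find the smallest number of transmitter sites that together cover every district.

T1, T3, T4 together cover {Riverside, West End, Eastgate, Hilltop, Harbour, Midtown, Lakeshore, Southbank} — every district.
No 2 of the 5 transmitter sites cover everything (all 10 pairs fall short), so 3 is minimum.

3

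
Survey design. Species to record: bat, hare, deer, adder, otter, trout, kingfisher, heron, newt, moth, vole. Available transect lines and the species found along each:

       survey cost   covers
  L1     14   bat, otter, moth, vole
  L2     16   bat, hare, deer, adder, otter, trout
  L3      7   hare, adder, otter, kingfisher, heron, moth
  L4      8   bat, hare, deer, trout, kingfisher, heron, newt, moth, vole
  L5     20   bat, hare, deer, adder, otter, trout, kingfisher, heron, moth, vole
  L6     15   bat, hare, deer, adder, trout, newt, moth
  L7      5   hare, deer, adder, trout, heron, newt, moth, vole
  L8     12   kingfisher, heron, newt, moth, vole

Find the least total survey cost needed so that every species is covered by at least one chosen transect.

15

L3, L4 cover every species at survey cost 7 + 8 = 15.
Any cover uses at least 2 transects; among all covering selections none totals below 15.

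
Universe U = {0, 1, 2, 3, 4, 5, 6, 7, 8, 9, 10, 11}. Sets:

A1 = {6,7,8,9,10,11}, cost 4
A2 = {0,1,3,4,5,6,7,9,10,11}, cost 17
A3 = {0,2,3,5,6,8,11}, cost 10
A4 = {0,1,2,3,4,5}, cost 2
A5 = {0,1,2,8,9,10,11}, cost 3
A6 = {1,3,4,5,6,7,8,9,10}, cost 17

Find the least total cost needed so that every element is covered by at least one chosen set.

6

A1, A4 cover every element at cost 4 + 2 = 6.
Any cover uses at least 2 sets; among all covering selections none totals below 6.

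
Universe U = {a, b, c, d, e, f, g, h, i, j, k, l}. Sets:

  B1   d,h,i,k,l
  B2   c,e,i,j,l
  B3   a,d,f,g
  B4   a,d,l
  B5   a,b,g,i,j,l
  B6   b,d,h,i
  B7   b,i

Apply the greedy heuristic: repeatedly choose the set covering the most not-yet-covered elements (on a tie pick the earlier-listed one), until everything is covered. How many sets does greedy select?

4

Pick 1: B5 covers 6 new elements (a, b, g, i, j, l).
Pick 2: B1 covers 3 new elements (d, h, k).
Pick 3: B2 covers 2 new elements (c, e).
Pick 4: B3 covers 1 new elements (f).
Greedy uses 4 sets.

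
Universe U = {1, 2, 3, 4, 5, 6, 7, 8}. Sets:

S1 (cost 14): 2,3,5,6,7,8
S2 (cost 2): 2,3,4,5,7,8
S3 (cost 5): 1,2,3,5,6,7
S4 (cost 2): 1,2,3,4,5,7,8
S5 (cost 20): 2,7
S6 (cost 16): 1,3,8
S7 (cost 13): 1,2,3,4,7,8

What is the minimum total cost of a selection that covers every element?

S2, S3 cover every element at cost 2 + 5 = 7.
Any cover uses at least 2 sets; among all covering selections none totals below 7.

7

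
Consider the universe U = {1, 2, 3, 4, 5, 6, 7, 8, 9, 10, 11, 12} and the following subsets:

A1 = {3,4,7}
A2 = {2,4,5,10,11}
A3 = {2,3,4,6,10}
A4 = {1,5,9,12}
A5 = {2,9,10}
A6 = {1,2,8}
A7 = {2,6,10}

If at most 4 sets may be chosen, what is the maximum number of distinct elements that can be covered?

Choosing A1, A2, A3, A4 covers {1, 2, 3, 4, 5, 6, 7, 9, 10, 11, 12} — 11 elements.
No choice of 4 sets does better; here 8 is left uncovered.

11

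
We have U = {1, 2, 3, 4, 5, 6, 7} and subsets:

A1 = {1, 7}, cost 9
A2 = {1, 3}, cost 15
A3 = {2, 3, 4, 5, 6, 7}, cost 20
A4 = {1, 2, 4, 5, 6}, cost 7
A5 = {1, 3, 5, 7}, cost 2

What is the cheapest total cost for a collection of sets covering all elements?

9

A4, A5 cover every element at cost 7 + 2 = 9.
Any cover uses at least 2 sets; among all covering selections none totals below 9.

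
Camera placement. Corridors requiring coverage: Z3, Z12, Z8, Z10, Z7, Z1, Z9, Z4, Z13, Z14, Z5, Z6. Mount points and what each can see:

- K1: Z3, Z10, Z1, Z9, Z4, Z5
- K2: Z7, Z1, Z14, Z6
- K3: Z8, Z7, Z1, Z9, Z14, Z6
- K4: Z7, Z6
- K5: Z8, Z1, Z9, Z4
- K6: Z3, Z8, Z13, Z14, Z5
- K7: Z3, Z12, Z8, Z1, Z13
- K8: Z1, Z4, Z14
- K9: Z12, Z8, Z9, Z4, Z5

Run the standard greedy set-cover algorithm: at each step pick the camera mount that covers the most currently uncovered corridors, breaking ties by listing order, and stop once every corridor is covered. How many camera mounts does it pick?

3

Pick 1: K1 covers 6 new corridors (Z3, Z10, Z1, Z9, Z4, Z5).
Pick 2: K3 covers 4 new corridors (Z8, Z7, Z14, Z6).
Pick 3: K7 covers 2 new corridors (Z12, Z13).
Greedy uses 3 camera mounts.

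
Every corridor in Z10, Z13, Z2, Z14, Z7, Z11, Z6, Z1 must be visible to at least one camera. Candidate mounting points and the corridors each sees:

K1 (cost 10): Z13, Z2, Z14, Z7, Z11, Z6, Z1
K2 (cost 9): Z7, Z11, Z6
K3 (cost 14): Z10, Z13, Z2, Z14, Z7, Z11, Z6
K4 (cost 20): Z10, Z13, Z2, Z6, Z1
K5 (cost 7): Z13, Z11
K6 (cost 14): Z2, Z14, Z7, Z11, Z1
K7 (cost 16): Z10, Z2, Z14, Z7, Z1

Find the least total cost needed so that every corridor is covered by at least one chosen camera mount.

24

K1, K3 cover every corridor at cost 10 + 14 = 24.
Any cover uses at least 2 camera mounts; among all covering selections none totals below 24.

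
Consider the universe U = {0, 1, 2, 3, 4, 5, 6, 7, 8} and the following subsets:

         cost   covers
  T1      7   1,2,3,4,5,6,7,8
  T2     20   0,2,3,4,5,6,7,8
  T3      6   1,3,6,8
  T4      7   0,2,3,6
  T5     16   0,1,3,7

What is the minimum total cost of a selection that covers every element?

14

T1, T4 cover every element at cost 7 + 7 = 14.
Any cover uses at least 2 sets; among all covering selections none totals below 14.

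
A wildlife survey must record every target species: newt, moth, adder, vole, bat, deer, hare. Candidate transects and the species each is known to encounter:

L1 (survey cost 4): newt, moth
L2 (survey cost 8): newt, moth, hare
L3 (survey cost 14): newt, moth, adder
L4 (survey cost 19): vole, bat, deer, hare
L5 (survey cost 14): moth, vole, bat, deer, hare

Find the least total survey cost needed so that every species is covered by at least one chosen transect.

L3, L5 cover every species at survey cost 14 + 14 = 28.
Any cover uses at least 2 transects; among all covering selections none totals below 28.

28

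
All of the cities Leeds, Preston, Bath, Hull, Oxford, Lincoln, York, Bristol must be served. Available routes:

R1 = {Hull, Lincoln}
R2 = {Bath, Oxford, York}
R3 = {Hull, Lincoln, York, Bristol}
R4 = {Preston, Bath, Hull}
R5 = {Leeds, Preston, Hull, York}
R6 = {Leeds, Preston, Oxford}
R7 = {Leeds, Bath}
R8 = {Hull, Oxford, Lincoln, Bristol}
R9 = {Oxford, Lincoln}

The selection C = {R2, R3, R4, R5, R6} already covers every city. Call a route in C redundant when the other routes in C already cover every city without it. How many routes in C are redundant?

4

Drop R2: the rest still cover every city — redundant.
Drop R3: Lincoln, Bristol uncovered — not redundant.
Drop R4: the rest still cover every city — redundant.
Drop R5: the rest still cover every city — redundant.
Drop R6: the rest still cover every city — redundant.
4 redundant: R2, R4, R5, R6.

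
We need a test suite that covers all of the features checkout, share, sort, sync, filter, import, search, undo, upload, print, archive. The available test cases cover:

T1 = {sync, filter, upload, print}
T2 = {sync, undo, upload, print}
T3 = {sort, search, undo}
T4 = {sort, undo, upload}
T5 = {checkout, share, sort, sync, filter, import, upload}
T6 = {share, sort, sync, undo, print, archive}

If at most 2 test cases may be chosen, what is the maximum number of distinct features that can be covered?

10

Choosing T5, T6 covers {checkout, share, sort, sync, filter, import, undo, upload, print, archive} — 10 features.
No choice of 2 test cases does better; here search is left uncovered.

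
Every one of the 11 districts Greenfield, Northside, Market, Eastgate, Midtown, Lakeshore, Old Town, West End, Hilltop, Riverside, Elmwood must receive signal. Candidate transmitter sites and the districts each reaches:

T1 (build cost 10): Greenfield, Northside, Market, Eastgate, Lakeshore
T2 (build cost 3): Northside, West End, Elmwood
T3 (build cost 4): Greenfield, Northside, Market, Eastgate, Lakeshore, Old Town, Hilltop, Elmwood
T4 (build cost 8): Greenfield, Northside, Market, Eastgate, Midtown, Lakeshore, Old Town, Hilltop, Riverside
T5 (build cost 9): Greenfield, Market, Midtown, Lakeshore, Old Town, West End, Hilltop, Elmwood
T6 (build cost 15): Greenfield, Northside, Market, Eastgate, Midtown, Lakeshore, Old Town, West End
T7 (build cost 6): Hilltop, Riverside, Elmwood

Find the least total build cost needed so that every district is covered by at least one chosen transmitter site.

11

T2, T4 cover every district at build cost 3 + 8 = 11.
Any cover uses at least 2 transmitter sites; among all covering selections none totals below 11.
Greedy by coverage-per-build cost would pick T3, T2, T4 for 15 — worse than the optimum 11.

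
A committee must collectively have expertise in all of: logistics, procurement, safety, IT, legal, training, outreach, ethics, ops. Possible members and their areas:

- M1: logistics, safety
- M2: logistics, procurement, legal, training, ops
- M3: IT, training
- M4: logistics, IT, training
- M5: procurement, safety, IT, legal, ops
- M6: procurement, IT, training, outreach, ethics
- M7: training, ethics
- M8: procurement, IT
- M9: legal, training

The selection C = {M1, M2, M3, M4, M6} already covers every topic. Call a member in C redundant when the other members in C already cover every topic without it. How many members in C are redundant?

Drop M1: safety uncovered — not redundant.
Drop M2: legal, ops uncovered — not redundant.
Drop M3: the rest still cover every topic — redundant.
Drop M4: the rest still cover every topic — redundant.
Drop M6: outreach, ethics uncovered — not redundant.
2 redundant: M3, M4.

2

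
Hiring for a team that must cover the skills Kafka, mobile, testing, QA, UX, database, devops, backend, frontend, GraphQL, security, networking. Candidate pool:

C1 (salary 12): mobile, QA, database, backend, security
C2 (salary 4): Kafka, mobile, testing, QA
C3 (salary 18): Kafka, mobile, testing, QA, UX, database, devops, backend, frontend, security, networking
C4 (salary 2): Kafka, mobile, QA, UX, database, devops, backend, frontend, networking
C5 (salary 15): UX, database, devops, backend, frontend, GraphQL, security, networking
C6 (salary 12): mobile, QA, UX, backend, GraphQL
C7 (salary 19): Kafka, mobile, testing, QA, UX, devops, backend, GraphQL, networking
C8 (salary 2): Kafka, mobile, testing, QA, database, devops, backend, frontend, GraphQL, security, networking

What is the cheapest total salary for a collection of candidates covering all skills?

C4, C8 cover every skill at salary 2 + 2 = 4.
Any cover uses at least 2 candidates; among all covering selections none totals below 4.

4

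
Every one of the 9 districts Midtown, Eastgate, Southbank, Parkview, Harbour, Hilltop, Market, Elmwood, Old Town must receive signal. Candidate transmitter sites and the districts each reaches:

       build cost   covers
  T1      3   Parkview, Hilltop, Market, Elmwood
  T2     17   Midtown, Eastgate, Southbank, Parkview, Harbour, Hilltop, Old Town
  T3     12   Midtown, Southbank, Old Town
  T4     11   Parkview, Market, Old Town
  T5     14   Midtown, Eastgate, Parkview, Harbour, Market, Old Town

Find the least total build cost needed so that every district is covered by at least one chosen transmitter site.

20

T1, T2 cover every district at build cost 3 + 17 = 20.
Any cover uses at least 2 transmitter sites; among all covering selections none totals below 20.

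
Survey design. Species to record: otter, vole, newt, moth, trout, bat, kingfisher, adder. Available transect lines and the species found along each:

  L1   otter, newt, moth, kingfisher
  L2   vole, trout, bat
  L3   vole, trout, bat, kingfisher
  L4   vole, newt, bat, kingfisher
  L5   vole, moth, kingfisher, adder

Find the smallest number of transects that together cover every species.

3

L1, L2, L5 together cover {otter, vole, newt, moth, trout, bat, kingfisher, adder} — every species.
No 2 of the 5 transects cover everything (all 10 pairs fall short), so 3 is minimum.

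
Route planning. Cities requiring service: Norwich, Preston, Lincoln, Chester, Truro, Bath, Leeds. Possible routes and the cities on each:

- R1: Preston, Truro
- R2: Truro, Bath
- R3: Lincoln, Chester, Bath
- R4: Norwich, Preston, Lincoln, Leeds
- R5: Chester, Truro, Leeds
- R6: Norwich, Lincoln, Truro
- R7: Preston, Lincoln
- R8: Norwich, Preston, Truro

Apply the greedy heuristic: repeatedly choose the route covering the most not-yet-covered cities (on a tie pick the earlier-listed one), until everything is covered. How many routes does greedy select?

Pick 1: R4 covers 4 new cities (Norwich, Preston, Lincoln, Leeds).
Pick 2: R2 covers 2 new cities (Truro, Bath).
Pick 3: R3 covers 1 new cities (Chester).
Greedy uses 3 routes.

3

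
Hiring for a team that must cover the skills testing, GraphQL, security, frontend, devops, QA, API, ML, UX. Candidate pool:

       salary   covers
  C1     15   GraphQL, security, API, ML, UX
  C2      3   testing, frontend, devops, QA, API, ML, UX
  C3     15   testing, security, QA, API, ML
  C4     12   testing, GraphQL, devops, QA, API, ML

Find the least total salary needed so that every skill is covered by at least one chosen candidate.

C1, C2 cover every skill at salary 15 + 3 = 18.
Any cover uses at least 2 candidates; among all covering selections none totals below 18.

18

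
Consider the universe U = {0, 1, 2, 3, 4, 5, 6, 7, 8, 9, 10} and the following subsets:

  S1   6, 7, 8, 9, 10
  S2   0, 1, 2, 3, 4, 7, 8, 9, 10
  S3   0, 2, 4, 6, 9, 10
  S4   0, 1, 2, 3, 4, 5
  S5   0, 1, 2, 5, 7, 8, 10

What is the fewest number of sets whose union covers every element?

2

S1, S4 together cover {0, 1, 2, 3, 4, 5, 6, 7, 8, 9, 10} — every element.
No single set contains all 11 elements, so 2 is optimal.
Greedy (largest uncovered first) would take S2, S1, S4 — 3 sets — but 2 suffice.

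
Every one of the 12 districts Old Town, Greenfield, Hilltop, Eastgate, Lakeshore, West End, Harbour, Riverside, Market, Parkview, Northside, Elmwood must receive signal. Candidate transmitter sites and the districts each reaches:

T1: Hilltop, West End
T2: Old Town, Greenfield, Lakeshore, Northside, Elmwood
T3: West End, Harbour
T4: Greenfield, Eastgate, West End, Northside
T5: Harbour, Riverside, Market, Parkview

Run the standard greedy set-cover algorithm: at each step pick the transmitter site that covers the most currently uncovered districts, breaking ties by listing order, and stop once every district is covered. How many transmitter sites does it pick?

4

Pick 1: T2 covers 5 new districts (Old Town, Greenfield, Lakeshore, Northside, Elmwood).
Pick 2: T5 covers 4 new districts (Harbour, Riverside, Market, Parkview).
Pick 3: T1 covers 2 new districts (Hilltop, West End).
Pick 4: T4 covers 1 new districts (Eastgate).
Greedy uses 4 transmitter sites.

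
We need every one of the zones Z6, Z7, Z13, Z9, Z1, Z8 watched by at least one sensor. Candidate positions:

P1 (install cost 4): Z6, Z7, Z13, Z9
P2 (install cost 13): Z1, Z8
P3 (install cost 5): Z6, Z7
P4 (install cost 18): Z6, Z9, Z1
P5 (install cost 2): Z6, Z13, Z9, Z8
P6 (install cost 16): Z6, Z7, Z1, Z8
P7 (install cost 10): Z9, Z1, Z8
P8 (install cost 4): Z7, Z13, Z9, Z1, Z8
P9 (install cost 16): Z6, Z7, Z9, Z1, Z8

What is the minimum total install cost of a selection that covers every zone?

P5, P8 cover every zone at install cost 2 + 4 = 6.
Any cover uses at least 2 sensor positions; among all covering selections none totals below 6.

6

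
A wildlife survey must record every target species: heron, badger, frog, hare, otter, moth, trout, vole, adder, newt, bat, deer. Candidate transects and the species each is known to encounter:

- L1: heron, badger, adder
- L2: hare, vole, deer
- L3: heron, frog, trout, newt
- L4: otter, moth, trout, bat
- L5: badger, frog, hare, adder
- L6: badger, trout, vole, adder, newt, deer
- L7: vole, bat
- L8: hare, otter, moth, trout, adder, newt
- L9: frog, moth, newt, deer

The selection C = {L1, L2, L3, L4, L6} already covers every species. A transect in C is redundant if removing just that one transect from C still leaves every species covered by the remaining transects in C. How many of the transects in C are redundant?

Drop L1: the rest still cover every species — redundant.
Drop L2: hare uncovered — not redundant.
Drop L3: frog uncovered — not redundant.
Drop L4: otter, moth, bat uncovered — not redundant.
Drop L6: the rest still cover every species — redundant.
2 redundant: L1, L6.

2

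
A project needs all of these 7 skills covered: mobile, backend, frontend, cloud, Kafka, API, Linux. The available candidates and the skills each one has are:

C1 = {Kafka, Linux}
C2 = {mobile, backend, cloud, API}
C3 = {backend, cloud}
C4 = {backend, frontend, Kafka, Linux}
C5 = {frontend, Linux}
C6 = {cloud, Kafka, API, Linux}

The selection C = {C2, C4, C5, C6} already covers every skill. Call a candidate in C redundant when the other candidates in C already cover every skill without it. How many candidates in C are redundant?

3

Drop C2: mobile uncovered — not redundant.
Drop C4: the rest still cover every skill — redundant.
Drop C5: the rest still cover every skill — redundant.
Drop C6: the rest still cover every skill — redundant.
3 redundant: C4, C5, C6.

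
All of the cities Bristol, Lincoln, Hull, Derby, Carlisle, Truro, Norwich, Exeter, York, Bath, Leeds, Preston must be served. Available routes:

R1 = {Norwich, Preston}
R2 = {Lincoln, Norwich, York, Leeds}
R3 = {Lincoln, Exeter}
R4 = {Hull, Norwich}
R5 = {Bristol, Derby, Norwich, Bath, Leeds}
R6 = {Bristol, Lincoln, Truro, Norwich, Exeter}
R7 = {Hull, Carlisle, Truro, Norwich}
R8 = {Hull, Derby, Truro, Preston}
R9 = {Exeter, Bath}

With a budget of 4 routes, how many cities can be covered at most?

Choosing R1, R2, R5, R7 covers {Bristol, Lincoln, Hull, Derby, Carlisle, Truro, Norwich, York, Bath, Leeds, Preston} — 11 cities.
No choice of 4 routes does better; here Exeter is left uncovered.

11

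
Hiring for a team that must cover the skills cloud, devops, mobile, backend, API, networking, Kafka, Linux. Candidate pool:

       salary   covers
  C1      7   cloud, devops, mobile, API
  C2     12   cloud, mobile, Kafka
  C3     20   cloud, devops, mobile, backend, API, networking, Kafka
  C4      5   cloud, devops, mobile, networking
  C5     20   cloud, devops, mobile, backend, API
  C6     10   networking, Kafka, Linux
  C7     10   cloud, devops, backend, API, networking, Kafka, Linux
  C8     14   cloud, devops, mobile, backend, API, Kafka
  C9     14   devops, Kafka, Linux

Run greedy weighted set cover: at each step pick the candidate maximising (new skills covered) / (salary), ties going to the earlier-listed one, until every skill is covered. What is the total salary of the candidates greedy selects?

Pick 1: C4 adds 4 new (cloud, devops, mobile, networking) at salary 5 (ratio 4/5).
Pick 2: C7 adds 4 new (backend, API, Kafka, Linux) at salary 10 (ratio 4/10).
Greedy total salary: 5 + 10 = 15.

15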